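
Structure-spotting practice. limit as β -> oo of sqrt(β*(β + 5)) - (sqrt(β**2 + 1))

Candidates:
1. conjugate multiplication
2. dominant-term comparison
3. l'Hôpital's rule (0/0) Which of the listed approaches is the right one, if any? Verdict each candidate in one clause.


Method: conjugate multiplication — an infinity-minus-infinity difference with a surviving radical — multiply by the conjugate to cancel the divergence.
- conjugate multiplication: yes — fits the structure here.
- dominant-term comparison — no dominant power emerges to decide the limit by degree comparison.
- l'Hôpital's rule (0/0): the expression is a difference driving to ∞ − ∞, not a 0/0 quotient — there is no ratio for the rule to differentiate.


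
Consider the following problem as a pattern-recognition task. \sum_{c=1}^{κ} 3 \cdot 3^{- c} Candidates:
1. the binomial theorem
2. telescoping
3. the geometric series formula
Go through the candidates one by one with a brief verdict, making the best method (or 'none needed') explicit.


Technique: the geometric series formula — consecutive terms stand in a fixed index-free ratio — the geometric sum formula closes it.
- the binomial theorem: there is no pair of bases whose matched powers would reassemble into a single binomial power.
- telescoping: neither a shifted-difference shape nor integer-spaced poles are present.
- the geometric series formula: a fit — the right tool for this form.


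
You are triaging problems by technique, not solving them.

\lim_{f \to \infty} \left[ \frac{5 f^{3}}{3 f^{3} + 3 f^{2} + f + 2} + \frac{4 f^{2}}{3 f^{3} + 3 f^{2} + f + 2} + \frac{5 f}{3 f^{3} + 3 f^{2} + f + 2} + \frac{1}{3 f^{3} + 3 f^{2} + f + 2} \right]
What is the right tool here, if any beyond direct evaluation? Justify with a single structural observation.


Verdict: dominant-term comparison — as f grows, only the highest-degree terms matter — compare leading terms and read the limit off. Viewed as a single quotient this is an ∞/∞ form — an at-infinity application of l'Hôpital's rule would also resolve it; comparing leading growth reads the answer without differentiating.


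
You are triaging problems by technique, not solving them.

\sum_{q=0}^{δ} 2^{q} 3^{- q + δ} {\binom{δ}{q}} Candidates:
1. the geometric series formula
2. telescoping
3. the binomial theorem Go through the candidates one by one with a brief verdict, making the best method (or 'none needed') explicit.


Method: the binomial theorem — the summand is term q of a binomial expansion in 2 and 3; the whole sum is a single power.
- the geometric series formula: the term-to-term ratio drifts with the index — the one thing the geometric formula cannot absorb.
- telescoping: the summand is not presented as a shifted difference — a telescoping rewrite may exist, but the displayed structure does not offer one.
- the binomial theorem: applies; the problem has the shape this method handles.


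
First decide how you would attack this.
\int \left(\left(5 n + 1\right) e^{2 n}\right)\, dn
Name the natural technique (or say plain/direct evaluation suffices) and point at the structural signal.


Diagnosis: integration by parts — 5 n + 1 dies after finitely many derivatives while e^{2 n} cycles under integration — the tabular/parts setup.


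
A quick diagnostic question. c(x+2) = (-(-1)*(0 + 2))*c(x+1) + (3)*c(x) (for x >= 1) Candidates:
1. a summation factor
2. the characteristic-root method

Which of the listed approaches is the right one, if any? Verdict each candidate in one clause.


Verdict: the characteristic-root method — linear, homogeneous, constant coefficients: solutions of the form r^x exist — find the roots of the characteristic polynomial.
- a summation factor — a summation factor telescopes one-step recursions; this one carries higher-order memory.
- the characteristic-root method — yes — fits the structure here.


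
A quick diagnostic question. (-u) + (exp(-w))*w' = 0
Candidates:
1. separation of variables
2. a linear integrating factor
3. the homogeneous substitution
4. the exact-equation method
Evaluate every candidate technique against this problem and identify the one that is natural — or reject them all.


Technique: separation of variables — all dependence on the two variables factors apart, the defining separable shape.
- separation of variables: yes, a natural case for it.
- a linear integrating factor — the unknown enters nonlinearly (through a power, a denominator, or a transcendental function), which the linear integrating-factor recipe cannot absorb as-is — any repair would come from a preliminary substitution, not the factor.
- the homogeneous substitution: the ratio of the variables does not determine the slope.
- the exact-equation method: with no real cross-dependence between the variables, the exact-equation machinery is a detour rather than the natural reading.


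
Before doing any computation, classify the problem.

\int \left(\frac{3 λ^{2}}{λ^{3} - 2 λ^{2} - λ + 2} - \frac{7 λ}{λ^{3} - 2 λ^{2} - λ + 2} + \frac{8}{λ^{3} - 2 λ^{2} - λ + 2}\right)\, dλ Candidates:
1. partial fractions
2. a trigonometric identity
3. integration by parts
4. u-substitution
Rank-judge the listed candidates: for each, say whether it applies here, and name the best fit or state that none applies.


Technique: partial fractions — the denominator λ^{3} - 2 λ^{2} - λ + 2 factors, so the quotient decomposes into elementary partial fractions term by term.
- partial fractions: yes, a natural case for it.
- a trigonometric identity — no sine or cosine appears, so there is nothing for a trigonometric identity to act on.
- integration by parts: the integrand does not split as a nonconstant polynomial times an exp, sine, cosine of a linear argument, or logarithm — no polynomial-kernel parts product to differentiate one side of.
- u-substitution — no subexpression of the integrand serves as a whole-integral substitution inner — individual terms may offer their own, but none carries its derivative as a factor of the full integrand; a working change of variable would have to be constructed from outside the expression.


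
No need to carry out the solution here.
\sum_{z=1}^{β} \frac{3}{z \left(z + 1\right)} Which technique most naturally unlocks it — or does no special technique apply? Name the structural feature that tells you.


Diagnosis: telescoping — \frac{3}{z \left(z + 1\right)} decomposes into shift-paired simple fractions; the series telescopes to finitely many boundary pieces.


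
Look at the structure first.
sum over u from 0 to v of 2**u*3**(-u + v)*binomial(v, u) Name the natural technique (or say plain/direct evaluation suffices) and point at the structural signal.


Best approach: the binomial theorem — terms weighting binomial(v, u) against matched powers of 2 and 3 reassemble into (2 + 3)^v by the binomial theorem.


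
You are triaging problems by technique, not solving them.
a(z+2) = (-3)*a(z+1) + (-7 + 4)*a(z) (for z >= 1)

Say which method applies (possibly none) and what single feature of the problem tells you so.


Method: the characteristic-root method — this is the constant-coefficient homogeneous case — the whole solution in z reduces to a polynomial's roots.


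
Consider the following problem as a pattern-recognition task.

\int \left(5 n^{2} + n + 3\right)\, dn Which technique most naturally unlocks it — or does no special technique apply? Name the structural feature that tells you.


Verdict: no special technique — a term-by-term power-rule job in n; no substitution or rearrangement earns its keep here.


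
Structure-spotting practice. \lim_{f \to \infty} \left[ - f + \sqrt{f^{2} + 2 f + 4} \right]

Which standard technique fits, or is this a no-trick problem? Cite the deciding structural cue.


Verdict: conjugate multiplication — two divergent pieces with a minus sign between them and a radical in the mix: rationalize \sqrt{f^{2} + 2 f + 4} - f before any limit law applies.


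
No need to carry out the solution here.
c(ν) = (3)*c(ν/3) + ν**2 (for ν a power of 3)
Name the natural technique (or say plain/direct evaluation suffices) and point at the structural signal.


Diagnosis: the master substitution — index division is the fingerprint: ν/3 in the recursive call means substitute ν = 3^m.


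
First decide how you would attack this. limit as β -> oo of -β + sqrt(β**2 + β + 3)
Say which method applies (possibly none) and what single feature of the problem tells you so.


Verdict: conjugate multiplication — two divergent pieces with a minus sign between them and a radical in the mix: rationalize sqrt(β**2 + β + 3) - β before any limit law applies.


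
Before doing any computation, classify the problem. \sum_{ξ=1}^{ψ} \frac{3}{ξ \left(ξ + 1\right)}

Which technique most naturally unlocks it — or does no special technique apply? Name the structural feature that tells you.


Diagnosis: telescoping — the summand \frac{3}{ξ \left(ξ + 1\right)} decomposes into fractions whose poles differ by an integer shift — the series collapses.


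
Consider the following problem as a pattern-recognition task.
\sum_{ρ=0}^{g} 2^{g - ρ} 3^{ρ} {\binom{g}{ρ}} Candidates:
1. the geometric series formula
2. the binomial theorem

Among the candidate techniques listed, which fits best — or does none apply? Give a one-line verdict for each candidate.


Method: the binomial theorem — binomial coefficients against complementary powers of 3 and 2: recognize the binomial expansion and resum.
- the geometric series formula — the ratio of consecutive terms depends on the index.
- the binomial theorem — yes — fits the structure here.


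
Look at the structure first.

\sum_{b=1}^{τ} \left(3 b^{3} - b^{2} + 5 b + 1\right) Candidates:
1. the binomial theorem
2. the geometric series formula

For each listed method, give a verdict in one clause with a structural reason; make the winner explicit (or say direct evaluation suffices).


Technique: no special technique — nothing telescopes and nothing is geometric; polynomial terms in b sum term by term.
- the binomial theorem — there is no sum-raised-to-a-power identity hiding in these terms.
- the geometric series formula: the term-to-term ratio changes with the index, so the geometric formula cannot close it.


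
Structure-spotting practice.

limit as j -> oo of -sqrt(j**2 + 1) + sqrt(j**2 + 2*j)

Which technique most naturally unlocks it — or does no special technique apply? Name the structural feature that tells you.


Technique: conjugate multiplication — this difference gives up after one conjugate multiplication — the radical structure cancels against its conjugate.


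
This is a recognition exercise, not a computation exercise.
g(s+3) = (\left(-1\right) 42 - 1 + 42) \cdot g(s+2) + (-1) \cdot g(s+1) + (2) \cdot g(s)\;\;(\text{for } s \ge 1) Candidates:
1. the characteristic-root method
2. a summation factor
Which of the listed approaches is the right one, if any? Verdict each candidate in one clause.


Diagnosis: the characteristic-root method — because shifting s leaves the equation's coefficients unchanged, exponential trials reduce it to algebra.
- the characteristic-root method — applies; the problem has the shape this method handles.
- a summation factor — a summation factor telescopes one-step recursions; this one carries higher-order memory.


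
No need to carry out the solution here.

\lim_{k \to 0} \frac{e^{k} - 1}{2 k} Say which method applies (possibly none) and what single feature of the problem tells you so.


Verdict: l'Hôpital's rule (0/0) — substituting 0 gives 0 over 0; differentiate top and bottom once and re-evaluate. Expanding numerator and denominator to first order gives the same value — the rule automates exactly that.


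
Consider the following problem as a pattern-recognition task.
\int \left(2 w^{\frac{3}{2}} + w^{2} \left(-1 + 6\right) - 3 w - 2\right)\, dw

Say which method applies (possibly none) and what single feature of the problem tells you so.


Technique: no special technique — the integrand is a sum of constant multiples of powers of w — integrate term by term.


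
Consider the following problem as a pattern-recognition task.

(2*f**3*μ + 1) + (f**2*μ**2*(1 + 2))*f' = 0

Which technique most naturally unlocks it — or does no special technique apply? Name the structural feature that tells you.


Best approach: the exact-equation method — this form is already the differential of something: the matching mixed partials of 2*f**3*μ + 1 and f**2*μ**2*(1 + 2) prove it.


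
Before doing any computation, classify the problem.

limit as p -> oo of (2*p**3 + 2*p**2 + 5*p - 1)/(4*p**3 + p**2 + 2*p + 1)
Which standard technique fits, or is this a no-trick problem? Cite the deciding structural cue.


Diagnosis: dominant-term comparison — growth-rate triage: the leading powers of p decide the limit, everything else is noise. As a single quotient, the ∞/∞ shape would yield to repeated differentiation as well — the growth comparison gets there in one look.


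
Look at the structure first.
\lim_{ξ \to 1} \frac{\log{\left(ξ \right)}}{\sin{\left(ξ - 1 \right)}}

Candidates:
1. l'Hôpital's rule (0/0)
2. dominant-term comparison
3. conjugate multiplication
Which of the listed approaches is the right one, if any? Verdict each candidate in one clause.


Technique: l'Hôpital's rule (0/0) — substituting 1 gives 0 over 0; differentiate top and bottom once and re-evaluate. Known elementary limits would finish this too — the rule just bypasses the case analysis.
- l'Hôpital's rule (0/0): yes, a natural case for it.
- dominant-term comparison — no dominant power emerges to decide the limit by degree comparison.
- conjugate multiplication: no divergent radical difference is present for a conjugate pair to cancel.


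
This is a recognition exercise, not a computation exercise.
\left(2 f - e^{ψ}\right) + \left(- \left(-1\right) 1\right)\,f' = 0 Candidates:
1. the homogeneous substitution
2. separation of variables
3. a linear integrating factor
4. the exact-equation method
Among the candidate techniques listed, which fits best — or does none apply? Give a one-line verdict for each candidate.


Diagnosis: a linear integrating factor — f appears only to the first power with coefficient 2 — the classic integrating-factor setup.
- the homogeneous substitution: the ratio substitution does not collapse this equation.
- separation of variables: the two dependences do not factor apart.
- a linear integrating factor: applicable, and directly so.
- the exact-equation method — no potential function has this form as its differential, as written.


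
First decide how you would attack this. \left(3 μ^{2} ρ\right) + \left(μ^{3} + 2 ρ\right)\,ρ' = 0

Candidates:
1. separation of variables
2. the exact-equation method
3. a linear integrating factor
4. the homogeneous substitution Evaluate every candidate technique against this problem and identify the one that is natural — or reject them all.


Verdict: the exact-equation method — take the mixed partials of 3 μ^{2} ρ and μ^{3} + 2 ρ: they are equal, which certifies an exact differential.
- separation of variables: no division isolates the independent variable from the unknown.
- the exact-equation method: applicable, and directly so.
- a linear integrating factor: the unknown enters nonlinearly (through a power, a denominator, or a transcendental function), which the linear integrating-factor recipe cannot absorb as-is — any repair would come from a preliminary substitution, not the factor.
- the homogeneous substitution: the ratio of the variables does not determine the slope.


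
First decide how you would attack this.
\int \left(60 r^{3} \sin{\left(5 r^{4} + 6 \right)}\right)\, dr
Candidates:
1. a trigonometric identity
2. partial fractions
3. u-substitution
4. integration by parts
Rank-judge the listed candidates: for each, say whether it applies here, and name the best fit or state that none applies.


Diagnosis: u-substitution — structure check: outer function, inner expression 5 r^{4} + 6, inner derivative as a factor — the classic u = 5 r^{4} + 6 pattern.
- a trigonometric identity — no identity rewrites this into an easier trigonometric form.
- partial fractions: the expression is not a ratio of polynomials that decomposes further.
- u-substitution: applies; the problem has the shape this method handles.
- integration by parts — the non-polynomial partner is not one of the parts kernels — exp, sine, or cosine with a degree-1 argument, or a logarithm.


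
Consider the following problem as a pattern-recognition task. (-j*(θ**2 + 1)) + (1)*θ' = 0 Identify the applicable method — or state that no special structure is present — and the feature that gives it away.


Best approach: separation of variables — solved for the derivative, the right side splits multiplicatively into a function of each variable alone — divide and integrate each side.


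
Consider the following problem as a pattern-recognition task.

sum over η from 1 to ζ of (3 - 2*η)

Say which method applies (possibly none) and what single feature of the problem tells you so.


Technique: no special technique — constant-multiple powers of η with no cancellation partners and no common ratio — use the standard power-sum formulas.


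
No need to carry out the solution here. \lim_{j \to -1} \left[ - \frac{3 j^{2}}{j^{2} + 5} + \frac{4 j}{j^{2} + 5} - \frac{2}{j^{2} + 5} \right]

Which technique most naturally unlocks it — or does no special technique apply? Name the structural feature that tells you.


Method: no special technique — nothing blocks direct substitution at -1: plug in and finish.


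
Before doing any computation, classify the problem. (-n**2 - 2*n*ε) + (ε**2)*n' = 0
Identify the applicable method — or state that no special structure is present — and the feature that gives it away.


Diagnosis: the homogeneous substitution — solved for the derivative, the right side is unchanged under scaling ε and n together — it depends only on the ratio n/ε, so substitute a single ratio variable. This doubles as a Bernoulli equation in the unknown as written; the homogeneous route needs no setup at all.


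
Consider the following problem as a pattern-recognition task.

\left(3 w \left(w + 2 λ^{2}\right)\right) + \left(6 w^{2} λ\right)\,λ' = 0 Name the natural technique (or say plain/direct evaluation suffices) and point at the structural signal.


Method: the exact-equation method — because the two cross partials coincide, the form is conservative as written — recover its potential in (w, λ).


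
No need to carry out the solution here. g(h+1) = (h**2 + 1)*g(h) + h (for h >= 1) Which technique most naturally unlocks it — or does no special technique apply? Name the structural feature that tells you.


Technique: a summation factor — one step of memory with a weight h**2 + 1 that changes as the index grows — the summation-factor construction is built for this.


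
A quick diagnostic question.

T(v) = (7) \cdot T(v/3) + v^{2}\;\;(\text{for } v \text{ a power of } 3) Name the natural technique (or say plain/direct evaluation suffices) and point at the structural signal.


Method: the master substitution — the argument contracts 3-fold per step: reindex v exponentially and solve the linear recurrence in the new index.


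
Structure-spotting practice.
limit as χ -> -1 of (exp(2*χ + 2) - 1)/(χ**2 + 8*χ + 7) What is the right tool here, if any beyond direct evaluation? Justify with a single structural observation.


Best approach: l'Hôpital's rule (0/0) — the 0/0 form at -1 is the signature situation for l'Hôpital's rule. Known elementary limits would finish this too — the rule just bypasses the case analysis.


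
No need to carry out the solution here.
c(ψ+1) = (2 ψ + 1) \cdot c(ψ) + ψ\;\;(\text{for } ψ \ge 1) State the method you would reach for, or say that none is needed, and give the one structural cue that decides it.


Best approach: a summation factor — it is first-order linear but the coefficient 2 ψ + 1 depends on the index, so multiply through by a summation factor to telescope it.


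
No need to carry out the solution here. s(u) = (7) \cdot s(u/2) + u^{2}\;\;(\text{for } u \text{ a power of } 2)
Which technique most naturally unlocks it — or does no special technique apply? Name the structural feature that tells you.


Verdict: the master substitution — treat m = log base 2 of u as the new clock: one recursion step advances m by one while u scales by 2.


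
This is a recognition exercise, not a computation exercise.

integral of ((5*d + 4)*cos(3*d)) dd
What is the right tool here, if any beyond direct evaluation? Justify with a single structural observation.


Technique: integration by parts — the integrand splits as 5*d + 4 times cos(3*d) — repeatedly differentiating the polynomial part kills it, which is the parts ladder.


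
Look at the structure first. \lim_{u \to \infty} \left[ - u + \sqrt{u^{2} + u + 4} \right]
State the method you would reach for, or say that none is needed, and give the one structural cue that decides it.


Diagnosis: conjugate multiplication — the difference \sqrt{u^{2} + u + 4} - u is an ∞ − ∞ stalemate; its conjugate partner breaks the tie.


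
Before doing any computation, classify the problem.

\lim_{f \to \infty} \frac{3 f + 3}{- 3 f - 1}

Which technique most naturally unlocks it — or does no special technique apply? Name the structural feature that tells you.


Verdict: dominant-term comparison — at large f only the top-degree terms survive; compare the leading terms and the limit falls out. l'Hôpital's at-infinity variant applies to the expression viewed as a single quotient; the leading-term comparison is the direct route.


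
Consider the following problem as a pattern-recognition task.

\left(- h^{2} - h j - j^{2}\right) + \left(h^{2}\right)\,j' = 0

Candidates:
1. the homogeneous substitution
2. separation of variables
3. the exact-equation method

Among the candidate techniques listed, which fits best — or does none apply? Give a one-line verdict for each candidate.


Method: the homogeneous substitution — scaling h and j together leaves the slope fixed — it depends only on j/h, so substitute the ratio.
- the homogeneous substitution — applicable, and directly so.
- separation of variables — the two dependences do not factor apart.
- the exact-equation method — the mixed partial derivatives differ, so the left side is not a total differential.


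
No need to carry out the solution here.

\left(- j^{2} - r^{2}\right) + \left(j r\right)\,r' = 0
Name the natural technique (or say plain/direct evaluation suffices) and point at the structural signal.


Diagnosis: the homogeneous substitution — the slope's numerator and denominator have matching total degree, so it depends only on r/j and the ratio substitution collapses it. A Bernoulli substitution is a fair alternative on this equation directly; the homogeneous reading takes it as given.


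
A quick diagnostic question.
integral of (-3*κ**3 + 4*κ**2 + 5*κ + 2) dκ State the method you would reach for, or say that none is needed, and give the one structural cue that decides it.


Technique: no special technique — nothing composite, nothing rational, nothing trigonometric — each constant-multiple power of κ integrates by the power rule alone.


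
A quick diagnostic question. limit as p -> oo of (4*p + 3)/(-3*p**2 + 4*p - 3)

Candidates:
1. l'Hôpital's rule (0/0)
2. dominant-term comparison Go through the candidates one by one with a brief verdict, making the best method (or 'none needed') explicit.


Technique: dominant-term comparison — divide through by the highest power of p; every lower-order term dies and the dominant terms decide the limit.
- l'Hôpital's rule (0/0): no 0/0 form appears: written as one quotient, top and bottom both grow without bound, and the ratio is decided by their leading terms.
- dominant-term comparison — a fit — the right tool for this form.


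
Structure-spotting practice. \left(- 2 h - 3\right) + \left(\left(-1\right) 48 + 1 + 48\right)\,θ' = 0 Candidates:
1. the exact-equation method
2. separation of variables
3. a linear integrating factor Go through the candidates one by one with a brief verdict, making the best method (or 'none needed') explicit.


Diagnosis: no special technique — solved for the derivative, θ never appears on the right — this is a direct integration in h, not a differential-equations problem at heart.
- the exact-equation method: the unknown never enters the equation — exactness holds emptily, with nothing for the method to add.
- separation of variables: any separation here is vacuous (nothing depends on the unknown); direct integration is the honest label.
- a linear integrating factor: the linear template holds only trivially here (the unknown is absent, so the coefficient is zero) — the method is not the natural label.


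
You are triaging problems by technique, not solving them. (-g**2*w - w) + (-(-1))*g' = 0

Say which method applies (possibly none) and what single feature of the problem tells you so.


Best approach: separation of variables — solved for the derivative, the right side splits multiplicatively into a function of each variable alone — divide and integrate each side.


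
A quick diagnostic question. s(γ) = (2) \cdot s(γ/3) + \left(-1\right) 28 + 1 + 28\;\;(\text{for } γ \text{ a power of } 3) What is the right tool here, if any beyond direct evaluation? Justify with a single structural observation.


Method: the master substitution — treat m = log base 3 of γ as the new clock: one recursion step advances m by one while γ scales by 3.


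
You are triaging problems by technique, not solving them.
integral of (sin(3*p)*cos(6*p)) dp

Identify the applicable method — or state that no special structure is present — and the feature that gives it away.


Verdict: a trigonometric identity — apply product-to-sum to sin(3*p)*cos(6*p): two clean single-angle terms replace one awkward product.


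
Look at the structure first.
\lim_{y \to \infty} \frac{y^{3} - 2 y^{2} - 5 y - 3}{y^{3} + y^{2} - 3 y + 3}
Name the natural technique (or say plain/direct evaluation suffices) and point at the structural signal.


Diagnosis: dominant-term comparison — divide by the highest power of y present: lower-order terms vanish and the dominant ratio remains. As a single quotient, the ∞/∞ shape would yield to repeated differentiation as well — the growth comparison gets there in one look.


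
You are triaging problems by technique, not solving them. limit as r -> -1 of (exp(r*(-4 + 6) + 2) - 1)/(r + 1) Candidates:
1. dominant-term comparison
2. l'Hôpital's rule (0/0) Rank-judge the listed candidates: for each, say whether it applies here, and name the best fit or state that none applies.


Method: l'Hôpital's rule (0/0) — both numerator and denominator vanish at -1: the genuine 0/0 indeterminate that l'Hôpital exists for. A first-order expansion at the point is an equally standard path; the rule packages it.
- dominant-term comparison — no dominant power emerges to decide the limit by degree comparison.
- l'Hôpital's rule (0/0): yes — fits the structure here.


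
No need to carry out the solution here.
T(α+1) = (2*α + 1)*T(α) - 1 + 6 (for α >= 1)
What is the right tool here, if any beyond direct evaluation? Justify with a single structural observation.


Best approach: a summation factor — the coefficient 2*α + 1 drifts with the index, so no fixed root exists; normalizing by the cumulative product telescopes it.


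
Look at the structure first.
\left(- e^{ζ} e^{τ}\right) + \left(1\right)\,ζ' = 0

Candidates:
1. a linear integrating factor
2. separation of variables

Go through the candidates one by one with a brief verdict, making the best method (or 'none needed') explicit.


Best approach: separation of variables — solved for the derivative, the right side splits multiplicatively into a function of each variable alone — divide and integrate each side.
- a linear integrating factor — the unknown enters nonlinearly (through a power, a denominator, or a transcendental function), which the linear integrating-factor recipe cannot absorb as-is — any repair would come from a preliminary substitution, not the factor.
- separation of variables: a fit — the right tool for this form.


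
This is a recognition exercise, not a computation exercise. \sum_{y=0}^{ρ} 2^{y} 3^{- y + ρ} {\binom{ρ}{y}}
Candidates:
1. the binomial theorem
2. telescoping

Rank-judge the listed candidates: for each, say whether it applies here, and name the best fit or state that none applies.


Best approach: the binomial theorem — the binomial coefficients weight matched powers of 2 and 3, which is exactly the expansion of a binomial power.
- the binomial theorem: applies; the problem has the shape this method handles.
- telescoping — in the displayed form, no term reappears at a neighboring index to cancel against.


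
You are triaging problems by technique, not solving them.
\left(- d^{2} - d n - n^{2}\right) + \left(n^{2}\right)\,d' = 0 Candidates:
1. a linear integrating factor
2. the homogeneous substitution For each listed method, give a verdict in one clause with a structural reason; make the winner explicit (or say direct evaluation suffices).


Method: the homogeneous substitution — the slope's numerator and denominator share total degree; set v = d/n and the equation drops to separable form.
- a linear integrating factor: a nonlinear term in the unknown puts this outside the integrating-factor template.
- the homogeneous substitution — yes — fits the structure here.


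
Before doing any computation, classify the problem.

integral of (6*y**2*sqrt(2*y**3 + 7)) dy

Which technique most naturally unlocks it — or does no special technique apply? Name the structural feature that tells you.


Method: u-substitution — viewed as a product, the integrand is a composition evaluated at 2*y**3 + 7 times (a constant multiple of) that inner expression's derivative, so u = 2*y**3 + 7 makes it elementary.


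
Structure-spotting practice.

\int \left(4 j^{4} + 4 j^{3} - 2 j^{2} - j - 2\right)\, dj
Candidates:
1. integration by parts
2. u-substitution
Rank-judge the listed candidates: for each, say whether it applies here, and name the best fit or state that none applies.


Technique: no special technique — scan for structure and find none: constant multiples of powers of j, integrate directly.
- integration by parts: parts would only shuffle a directly integrable integrand.
- u-substitution: no substitution does more than relabel what direct integration already handles.


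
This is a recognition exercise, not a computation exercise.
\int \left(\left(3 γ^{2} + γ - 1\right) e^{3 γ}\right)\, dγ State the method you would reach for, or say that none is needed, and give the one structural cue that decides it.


Best approach: integration by parts — the integrand splits as 3 γ^{2} + γ - 1 times e^{3 γ} — repeatedly differentiating the polynomial part kills it, which is the parts ladder.


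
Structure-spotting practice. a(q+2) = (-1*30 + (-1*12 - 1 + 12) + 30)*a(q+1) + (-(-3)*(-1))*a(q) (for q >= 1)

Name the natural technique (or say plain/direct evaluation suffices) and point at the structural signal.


Method: the characteristic-root method — the recurrence is linear and homogeneous with constant coefficients, so the ansatz r^q turns it into a polynomial equation for r.


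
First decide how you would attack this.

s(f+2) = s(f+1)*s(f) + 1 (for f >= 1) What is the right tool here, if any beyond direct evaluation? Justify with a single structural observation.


Best approach: no special technique — a nonlinear dependence on earlier terms breaks linearity, and with it every superposition-based closed form.


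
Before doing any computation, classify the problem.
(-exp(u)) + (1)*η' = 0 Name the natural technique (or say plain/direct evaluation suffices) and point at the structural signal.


Verdict: no special technique — with η absent the equation is not coupled at all: direct integration in u.


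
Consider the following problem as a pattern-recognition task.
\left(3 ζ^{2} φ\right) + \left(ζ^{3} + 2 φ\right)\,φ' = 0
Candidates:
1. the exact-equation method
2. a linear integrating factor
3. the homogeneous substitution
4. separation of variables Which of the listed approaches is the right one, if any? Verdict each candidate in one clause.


Technique: the exact-equation method — take the mixed partials of 3 ζ^{2} φ and ζ^{3} + 2 φ: they are equal, which certifies an exact differential.
- the exact-equation method — applicable, and directly so.
- a linear integrating factor — a nonlinear term in the unknown puts this outside the integrating-factor template.
- the homogeneous substitution: the slope does not depend on the ratio of the variables alone.
- separation of variables: no algebra isolates the independent variable on one side and the unknown on the other.


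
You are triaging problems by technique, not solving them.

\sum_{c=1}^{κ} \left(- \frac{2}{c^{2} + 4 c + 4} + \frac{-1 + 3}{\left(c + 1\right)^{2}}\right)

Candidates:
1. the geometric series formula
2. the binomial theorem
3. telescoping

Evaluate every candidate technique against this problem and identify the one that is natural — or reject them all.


Best approach: telescoping — write out three consecutive terms and watch the interior cancel: the advanced copy one term subtracts reappears as the very next term's leading piece, pair after pair.
- the geometric series formula: the term-to-term ratio changes with the index, so the geometric formula cannot close it.
- the binomial theorem — no binomial coefficients pair up with complementary powers here.
- telescoping: yes, a natural case for it.


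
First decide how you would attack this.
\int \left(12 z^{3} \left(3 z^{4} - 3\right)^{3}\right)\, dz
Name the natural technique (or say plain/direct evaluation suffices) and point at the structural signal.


Best approach: u-substitution — set u = 3 z^{4} - 3: a constant multiple of its derivative, namely 12 z^{3}, is present as a factor once the integrand is collected, so the du is sitting there waiting. A patient expand-and-integrate also lands it; recognizing the inner expression is the shortcut.


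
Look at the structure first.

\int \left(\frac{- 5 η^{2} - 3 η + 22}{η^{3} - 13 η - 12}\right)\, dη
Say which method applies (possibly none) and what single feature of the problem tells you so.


Best approach: partial fractions — the integrand is a proper rational function and its denominator η^{3} - 13 η - 12 factors into distinct pieces, so it splits into simple fractions.


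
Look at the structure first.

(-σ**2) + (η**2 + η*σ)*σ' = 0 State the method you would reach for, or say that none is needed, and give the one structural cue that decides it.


Technique: the homogeneous substitution — the slope's numerator and denominator share total degree; set v = σ/η and the equation drops to separable form. Rewriting — with the variables' roles exchanged where the shape demands it — would expose a Bernoulli structure too; the homogeneous substitution simply reads the degrees directly.


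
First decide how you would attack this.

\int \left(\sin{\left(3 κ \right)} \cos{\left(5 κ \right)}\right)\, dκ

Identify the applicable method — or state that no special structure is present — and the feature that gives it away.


Diagnosis: a trigonometric identity — two different frequencies multiply in \sin{\left(3 κ \right)} \cos{\left(5 κ \right)}; the product-to-sum formula separates them.


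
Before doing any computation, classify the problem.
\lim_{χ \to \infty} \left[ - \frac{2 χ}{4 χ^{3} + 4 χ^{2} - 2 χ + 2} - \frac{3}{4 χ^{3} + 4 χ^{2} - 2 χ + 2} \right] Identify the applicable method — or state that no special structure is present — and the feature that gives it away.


Technique: dominant-term comparison — divide through by the highest power of χ; every lower-order term dies and the dominant terms decide the limit. Viewed as a single quotient this is an ∞/∞ form — an at-infinity application of l'Hôpital's rule would also resolve it; comparing leading growth reads the answer without differentiating.


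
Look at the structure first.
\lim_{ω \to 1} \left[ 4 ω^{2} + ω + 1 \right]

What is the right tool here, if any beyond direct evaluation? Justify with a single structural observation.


Technique: no special technique — nothing blocks direct substitution at 1: plug in and finish.


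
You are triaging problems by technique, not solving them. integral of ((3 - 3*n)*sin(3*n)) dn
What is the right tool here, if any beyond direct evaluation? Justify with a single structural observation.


Technique: integration by parts — differentiate 3 - 3*n, integrate sin(3*n): each pass lowers the polynomial degree, so parts terminates.


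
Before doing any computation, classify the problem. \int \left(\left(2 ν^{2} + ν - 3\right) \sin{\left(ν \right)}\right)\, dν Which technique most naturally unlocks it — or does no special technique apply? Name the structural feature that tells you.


Best approach: integration by parts — differentiate 2 ν^{2} + ν - 3, integrate \sin{\left(ν \right)}: each pass lowers the polynomial degree, so parts terminates.


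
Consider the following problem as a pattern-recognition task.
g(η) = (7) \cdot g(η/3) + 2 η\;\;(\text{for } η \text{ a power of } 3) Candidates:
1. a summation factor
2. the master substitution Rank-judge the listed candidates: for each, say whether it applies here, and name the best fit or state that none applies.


Diagnosis: the master substitution — treat m = log base 3 of η as the new clock: one recursion step advances m by one while η scales by 3.
- a summation factor: the recursion divides its index rather than shifting it — there is no previous-term chain for a summation factor to telescope.
- the master substitution: yes, a natural case for it.


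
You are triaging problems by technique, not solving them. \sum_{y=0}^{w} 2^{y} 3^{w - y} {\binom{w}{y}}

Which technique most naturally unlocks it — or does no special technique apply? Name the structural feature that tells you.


Verdict: the binomial theorem — binomial coefficients against complementary powers of 2 and 3: recognize the binomial expansion and resum.


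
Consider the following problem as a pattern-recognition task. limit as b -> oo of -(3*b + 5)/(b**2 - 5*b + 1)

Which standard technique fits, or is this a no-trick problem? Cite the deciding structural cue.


Best approach: dominant-term comparison — divide by the highest power of b present: lower-order terms vanish and the dominant ratio remains. Viewed as a single quotient this is an ∞/∞ form — an at-infinity application of l'Hôpital's rule would also resolve it; comparing leading growth reads the answer without differentiating.


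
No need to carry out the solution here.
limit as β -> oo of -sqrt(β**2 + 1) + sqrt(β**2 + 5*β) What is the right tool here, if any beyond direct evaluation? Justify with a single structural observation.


Verdict: conjugate multiplication — this difference gives up after one conjugate multiplication — the radical structure cancels against its conjugate.


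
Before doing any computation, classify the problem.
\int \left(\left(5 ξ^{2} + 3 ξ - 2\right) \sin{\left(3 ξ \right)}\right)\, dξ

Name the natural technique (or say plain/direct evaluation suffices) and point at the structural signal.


Technique: integration by parts — a polynomial factor 5 ξ^{2} + 3 ξ - 2 multiplies \sin{\left(3 ξ \right)}; differentiating 5 ξ^{2} + 3 ξ - 2 lowers its degree while \sin{\left(3 ξ \right)} integrates cleanly, so parts wins.
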